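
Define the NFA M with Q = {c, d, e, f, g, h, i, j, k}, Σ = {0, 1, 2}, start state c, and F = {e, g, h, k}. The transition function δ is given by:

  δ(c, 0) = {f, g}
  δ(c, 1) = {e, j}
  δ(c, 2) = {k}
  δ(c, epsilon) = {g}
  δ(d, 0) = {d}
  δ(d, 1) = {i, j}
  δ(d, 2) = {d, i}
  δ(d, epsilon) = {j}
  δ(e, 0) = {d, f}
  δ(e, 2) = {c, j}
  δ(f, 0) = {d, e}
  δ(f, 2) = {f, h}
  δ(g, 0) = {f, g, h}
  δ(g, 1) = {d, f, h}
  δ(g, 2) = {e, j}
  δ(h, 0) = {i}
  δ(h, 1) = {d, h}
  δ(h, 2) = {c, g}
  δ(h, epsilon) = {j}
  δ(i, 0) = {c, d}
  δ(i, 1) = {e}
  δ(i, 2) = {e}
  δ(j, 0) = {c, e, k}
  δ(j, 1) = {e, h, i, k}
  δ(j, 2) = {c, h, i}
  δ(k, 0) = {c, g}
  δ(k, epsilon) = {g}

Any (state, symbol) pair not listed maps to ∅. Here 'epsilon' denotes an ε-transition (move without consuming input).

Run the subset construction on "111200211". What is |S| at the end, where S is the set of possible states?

8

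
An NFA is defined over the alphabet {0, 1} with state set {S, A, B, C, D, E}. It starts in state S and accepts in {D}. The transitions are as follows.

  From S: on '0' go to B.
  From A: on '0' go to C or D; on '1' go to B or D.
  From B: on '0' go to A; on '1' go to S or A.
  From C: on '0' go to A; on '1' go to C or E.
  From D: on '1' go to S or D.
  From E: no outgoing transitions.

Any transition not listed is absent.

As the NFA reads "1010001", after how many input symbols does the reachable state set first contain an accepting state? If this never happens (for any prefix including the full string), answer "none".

none

Start in {S}.
Read '1': S→∅; now ∅.
The set is empty and remains empty for the remaining 6 symbols.
No reachable set along the way intersects F.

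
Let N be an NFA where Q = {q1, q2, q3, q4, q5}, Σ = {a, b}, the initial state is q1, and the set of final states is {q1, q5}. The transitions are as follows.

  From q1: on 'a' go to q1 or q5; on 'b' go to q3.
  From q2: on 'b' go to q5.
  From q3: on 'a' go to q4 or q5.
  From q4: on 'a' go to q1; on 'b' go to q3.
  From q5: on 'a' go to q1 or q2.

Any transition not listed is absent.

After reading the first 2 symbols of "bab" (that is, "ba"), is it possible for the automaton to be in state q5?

Yes

Start in {q1}.
Read 'b': q1→{q3}; now {q3}.
Read 'a': q3→{q4, q5}; now {q4, q5}.
State q5 is in {q4, q5}.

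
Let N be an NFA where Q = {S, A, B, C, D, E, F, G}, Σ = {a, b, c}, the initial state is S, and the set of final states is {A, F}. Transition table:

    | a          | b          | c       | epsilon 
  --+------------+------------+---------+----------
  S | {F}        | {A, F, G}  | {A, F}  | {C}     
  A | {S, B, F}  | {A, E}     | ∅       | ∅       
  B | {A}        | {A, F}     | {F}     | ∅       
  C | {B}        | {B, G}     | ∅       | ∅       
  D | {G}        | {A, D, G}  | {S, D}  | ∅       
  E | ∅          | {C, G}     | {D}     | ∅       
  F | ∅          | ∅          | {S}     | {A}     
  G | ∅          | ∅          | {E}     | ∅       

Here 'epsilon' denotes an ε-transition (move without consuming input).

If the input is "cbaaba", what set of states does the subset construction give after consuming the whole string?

Start: ε-closure({S}) = {S, C}.
Read 'c': {S, C} → {A, F}.
Read 'b': {A, F} → {A, E}.
Read 'a': {A, E} → {S, A, B, C, F}.
Read 'a': {S, A, B, C, F} → {S, A, B, C, F}.
Read 'b': {S, A, B, C, F} → {A, B, E, F, G}.
Read 'a': {A, B, E, F, G} → {S, A, B, C, F}.

{S, A, B, C, F}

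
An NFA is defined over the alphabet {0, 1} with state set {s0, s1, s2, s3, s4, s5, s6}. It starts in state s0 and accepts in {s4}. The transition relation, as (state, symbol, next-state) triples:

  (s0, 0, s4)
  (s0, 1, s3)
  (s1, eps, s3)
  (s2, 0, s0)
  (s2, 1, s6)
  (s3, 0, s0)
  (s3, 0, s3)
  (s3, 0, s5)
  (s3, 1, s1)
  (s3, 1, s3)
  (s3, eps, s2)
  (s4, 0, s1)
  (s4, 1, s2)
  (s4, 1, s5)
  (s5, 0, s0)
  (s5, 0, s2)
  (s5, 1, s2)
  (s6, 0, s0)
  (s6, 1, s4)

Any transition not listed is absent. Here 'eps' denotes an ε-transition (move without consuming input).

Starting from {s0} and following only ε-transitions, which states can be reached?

{s0}

Begin with {s0}.
No ε-moves leave this set, so the closure equals the set itself.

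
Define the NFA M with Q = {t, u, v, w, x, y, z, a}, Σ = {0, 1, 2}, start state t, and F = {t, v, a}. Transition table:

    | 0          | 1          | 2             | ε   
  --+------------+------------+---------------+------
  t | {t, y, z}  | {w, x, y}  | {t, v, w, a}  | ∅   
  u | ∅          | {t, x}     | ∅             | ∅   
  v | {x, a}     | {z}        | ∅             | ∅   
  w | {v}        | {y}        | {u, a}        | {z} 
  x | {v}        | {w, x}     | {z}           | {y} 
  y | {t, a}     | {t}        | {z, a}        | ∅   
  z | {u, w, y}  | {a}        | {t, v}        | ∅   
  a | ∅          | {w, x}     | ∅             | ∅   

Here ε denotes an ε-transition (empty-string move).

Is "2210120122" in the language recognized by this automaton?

Yes

Start in {t}.
Read '2': {t} → {t, v, w, z, a}.
Read '2': {t, v, w, z, a} → {t, u, v, w, z, a}.
Read '1': {t, u, v, w, z, a} → {t, w, x, y, z, a}.
Read '0': {t, w, x, y, z, a} → {t, u, v, w, y, z, a}.
Read '1': {t, u, v, w, y, z, a} → {t, w, x, y, z, a}.
Read '2': {t, w, x, y, z, a} → {t, u, v, w, z, a}.
Read '0': {t, u, v, w, z, a} → {t, u, v, w, x, y, z, a}.
Read '1': {t, u, v, w, x, y, z, a} → {t, w, x, y, z, a}.
Read '2': {t, w, x, y, z, a} → {t, u, v, w, z, a}.
Read '2': {t, u, v, w, z, a} → {t, u, v, w, z, a}.
The final set {t, u, v, w, z, a} contains the accepting states t, v, a.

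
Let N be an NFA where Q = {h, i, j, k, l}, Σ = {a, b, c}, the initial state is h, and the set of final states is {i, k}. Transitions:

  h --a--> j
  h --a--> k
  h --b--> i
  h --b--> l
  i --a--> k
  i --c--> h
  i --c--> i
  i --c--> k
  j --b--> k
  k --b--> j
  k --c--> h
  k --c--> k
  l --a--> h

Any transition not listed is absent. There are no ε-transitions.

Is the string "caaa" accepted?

Start in {h}.
Read 'c': {h} → ∅.
The set is empty and remains empty for the remaining 3 symbols.
The final set ∅ contains no accepting state.

No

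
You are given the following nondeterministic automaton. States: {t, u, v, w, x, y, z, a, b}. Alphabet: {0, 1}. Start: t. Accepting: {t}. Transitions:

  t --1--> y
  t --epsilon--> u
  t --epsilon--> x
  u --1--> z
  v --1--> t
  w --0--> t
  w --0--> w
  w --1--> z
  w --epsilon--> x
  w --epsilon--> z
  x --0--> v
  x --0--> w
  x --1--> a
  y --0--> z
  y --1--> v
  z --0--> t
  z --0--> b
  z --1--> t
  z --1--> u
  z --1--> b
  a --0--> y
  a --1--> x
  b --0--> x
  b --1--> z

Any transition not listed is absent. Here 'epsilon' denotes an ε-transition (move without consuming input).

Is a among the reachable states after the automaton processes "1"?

Yes

Start: ε-closure({t}) = {t, u, x}.
Read '1': t→{y}, u→{z}, x→{a}; now {y, z, a}.
State a is in {y, z, a}.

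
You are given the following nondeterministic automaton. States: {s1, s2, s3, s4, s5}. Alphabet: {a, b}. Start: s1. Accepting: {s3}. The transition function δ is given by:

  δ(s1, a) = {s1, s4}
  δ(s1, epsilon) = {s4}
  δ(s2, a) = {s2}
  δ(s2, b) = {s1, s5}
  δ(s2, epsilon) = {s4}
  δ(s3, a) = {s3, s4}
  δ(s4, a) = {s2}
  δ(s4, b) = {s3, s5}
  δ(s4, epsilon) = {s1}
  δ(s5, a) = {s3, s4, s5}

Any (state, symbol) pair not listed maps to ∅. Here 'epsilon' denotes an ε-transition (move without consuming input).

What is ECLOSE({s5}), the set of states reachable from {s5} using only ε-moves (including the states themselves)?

{s5}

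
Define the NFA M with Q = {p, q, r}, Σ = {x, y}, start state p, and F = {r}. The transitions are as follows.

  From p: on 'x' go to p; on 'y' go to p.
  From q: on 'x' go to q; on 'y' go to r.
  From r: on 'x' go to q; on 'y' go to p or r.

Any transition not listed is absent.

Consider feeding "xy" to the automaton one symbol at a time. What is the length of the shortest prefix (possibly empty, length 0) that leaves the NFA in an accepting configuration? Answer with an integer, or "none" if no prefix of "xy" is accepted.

none

Start in {p}.
Read 'x': p→{p}; now {p}.
Read 'y': p→{p}; now {p}.
No reachable set along the way intersects F.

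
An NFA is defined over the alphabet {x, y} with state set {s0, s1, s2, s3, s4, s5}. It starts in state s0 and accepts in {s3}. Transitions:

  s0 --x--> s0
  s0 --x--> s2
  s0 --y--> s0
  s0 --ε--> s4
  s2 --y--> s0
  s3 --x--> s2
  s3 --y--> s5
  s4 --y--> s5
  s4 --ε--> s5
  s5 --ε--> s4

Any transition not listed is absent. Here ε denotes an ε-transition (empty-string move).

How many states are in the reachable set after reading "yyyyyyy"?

Start: ε-closure({s0}) = {s0, s4, s5}.
Read 'y': s0→{s0}, s4→{s5}, s5→∅; union {s0, s5}; ε-closure = {s0, s4, s5}.
Read 'y': s0→{s0}, s4→{s5}, s5→∅; union {s0, s5}; ε-closure = {s0, s4, s5}.
Read 'y': s0→{s0}, s4→{s5}, s5→∅; union {s0, s5}; ε-closure = {s0, s4, s5}.
Read 'y': s0→{s0}, s4→{s5}, s5→∅; union {s0, s5}; ε-closure = {s0, s4, s5}.
Read 'y': s0→{s0}, s4→{s5}, s5→∅; union {s0, s5}; ε-closure = {s0, s4, s5}.
Read 'y': s0→{s0}, s4→{s5}, s5→∅; union {s0, s5}; ε-closure = {s0, s4, s5}.
Read 'y': s0→{s0}, s4→{s5}, s5→∅; union {s0, s5}; ε-closure = {s0, s4, s5}.
That set has 3 states.

3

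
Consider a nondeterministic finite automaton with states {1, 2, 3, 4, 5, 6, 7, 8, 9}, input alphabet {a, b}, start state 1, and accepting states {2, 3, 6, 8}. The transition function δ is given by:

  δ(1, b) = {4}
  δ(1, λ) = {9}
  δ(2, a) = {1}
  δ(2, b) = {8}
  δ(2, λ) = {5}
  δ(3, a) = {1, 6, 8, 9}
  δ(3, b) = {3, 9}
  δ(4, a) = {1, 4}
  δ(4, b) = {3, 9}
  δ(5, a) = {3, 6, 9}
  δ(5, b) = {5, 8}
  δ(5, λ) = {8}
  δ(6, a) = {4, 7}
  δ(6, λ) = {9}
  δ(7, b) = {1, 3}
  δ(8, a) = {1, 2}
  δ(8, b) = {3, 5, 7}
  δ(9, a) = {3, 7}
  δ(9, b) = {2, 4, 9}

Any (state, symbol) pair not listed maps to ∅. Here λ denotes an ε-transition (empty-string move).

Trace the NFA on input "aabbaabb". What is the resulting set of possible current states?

Start: ε-closure({1}) = {1, 9}.
Read 'a': 1→∅, 9→{3, 7}; now {3, 7}.
Read 'a': 3→{1, 6, 8, 9}, 7→∅; now {1, 6, 8, 9}.
Read 'b': 1→{4}, 6→∅, 8→{3, 5, 7}, 9→{2, 4, 9}; union {2, 3, 4, 5, 7, 9}; ε-closure = {2, 3, 4, 5, 7, 8, 9}.
Read 'b': 2→{8}, 3→{3, 9}, 4→{3, 9}, 5→{5, 8}, 7→{1, 3}, 8→{3, 5, 7}, 9→{2, 4, 9}; now {1, 2, 3, 4, 5, 7, 8, 9}.
Read 'a': 1→∅, 2→{1}, 3→{1, 6, 8, 9}, 4→{1, 4}, 5→{3, 6, 9}, 7→∅, 8→{1, 2}, 9→{3, 7}; union {1, 2, 3, 4, 6, 7, 8, 9}; ε-closure = {1, 2, 3, 4, 5, 6, 7, 8, 9}.
Read 'a': 1→∅, 2→{1}, 3→{1, 6, 8, 9}, 4→{1, 4}, 5→{3, 6, 9}, 6→{4, 7}, 7→∅, 8→{1, 2}, 9→{3, 7}; union {1, 2, 3, 4, 6, 7, 8, 9}; ε-closure = {1, 2, 3, 4, 5, 6, 7, 8, 9}.
Read 'b': 1→{4}, 2→{8}, 3→{3, 9}, 4→{3, 9}, 5→{5, 8}, 6→∅, 7→{1, 3}, 8→{3, 5, 7}, 9→{2, 4, 9}; now {1, 2, 3, 4, 5, 7, 8, 9}.
Read 'b': 1→{4}, 2→{8}, 3→{3, 9}, 4→{3, 9}, 5→{5, 8}, 7→{1, 3}, 8→{3, 5, 7}, 9→{2, 4, 9}; now {1, 2, 3, 4, 5, 7, 8, 9}.

{1, 2, 3, 4, 5, 7, 8, 9}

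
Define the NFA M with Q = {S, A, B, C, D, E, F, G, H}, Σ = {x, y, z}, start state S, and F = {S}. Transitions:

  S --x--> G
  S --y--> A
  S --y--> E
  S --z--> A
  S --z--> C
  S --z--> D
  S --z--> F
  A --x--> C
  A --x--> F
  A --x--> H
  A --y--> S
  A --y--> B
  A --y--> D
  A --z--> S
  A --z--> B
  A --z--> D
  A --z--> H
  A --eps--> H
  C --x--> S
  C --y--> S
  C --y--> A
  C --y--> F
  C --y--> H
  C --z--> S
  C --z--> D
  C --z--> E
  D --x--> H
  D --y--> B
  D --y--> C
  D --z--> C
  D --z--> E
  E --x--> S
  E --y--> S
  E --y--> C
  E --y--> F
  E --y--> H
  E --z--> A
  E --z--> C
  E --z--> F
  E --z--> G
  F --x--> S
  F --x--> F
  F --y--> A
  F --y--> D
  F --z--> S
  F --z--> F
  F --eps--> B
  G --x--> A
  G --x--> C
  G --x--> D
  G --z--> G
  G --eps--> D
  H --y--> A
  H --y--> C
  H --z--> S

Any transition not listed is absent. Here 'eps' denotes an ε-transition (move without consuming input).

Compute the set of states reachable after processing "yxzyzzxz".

Start in {S}.
Read 'y': S→{A, E}; union {A, E}; ε-closure = {A, E, H}.
Read 'x': A→{C, F, H}, E→{S}, H→∅; union {S, C, F, H}; ε-closure = {S, B, C, F, H}.
Read 'z': S→{A, C, D, F}, B→∅, C→{S, D, E}, F→{S, F}, H→{S}; union {S, A, C, D, E, F}; ε-closure = {S, A, B, C, D, E, F, H}.
Read 'y': S→{A, E}, A→{S, B, D}, B→∅, C→{S, A, F, H}, D→{B, C}, E→{S, C, F, H}, F→{A, D}, H→{A, C}; now {S, A, B, C, D, E, F, H}.
Read 'z': S→{A, C, D, F}, A→{S, B, D, H}, B→∅, C→{S, D, E}, D→{C, E}, E→{A, C, F, G}, F→{S, F}, H→{S}; now {S, A, B, C, D, E, F, G, H}.
Read 'z': S→{A, C, D, F}, A→{S, B, D, H}, B→∅, C→{S, D, E}, D→{C, E}, E→{A, C, F, G}, F→{S, F}, G→{G}, H→{S}; now {S, A, B, C, D, E, F, G, H}.
Read 'x': S→{G}, A→{C, F, H}, B→∅, C→{S}, D→{H}, E→{S}, F→{S, F}, G→{A, C, D}, H→∅; union {S, A, C, D, F, G, H}; ε-closure = {S, A, B, C, D, F, G, H}.
Read 'z': S→{A, C, D, F}, A→{S, B, D, H}, B→∅, C→{S, D, E}, D→{C, E}, F→{S, F}, G→{G}, H→{S}; now {S, A, B, C, D, E, F, G, H}.

{S, A, B, C, D, E, F, G, H}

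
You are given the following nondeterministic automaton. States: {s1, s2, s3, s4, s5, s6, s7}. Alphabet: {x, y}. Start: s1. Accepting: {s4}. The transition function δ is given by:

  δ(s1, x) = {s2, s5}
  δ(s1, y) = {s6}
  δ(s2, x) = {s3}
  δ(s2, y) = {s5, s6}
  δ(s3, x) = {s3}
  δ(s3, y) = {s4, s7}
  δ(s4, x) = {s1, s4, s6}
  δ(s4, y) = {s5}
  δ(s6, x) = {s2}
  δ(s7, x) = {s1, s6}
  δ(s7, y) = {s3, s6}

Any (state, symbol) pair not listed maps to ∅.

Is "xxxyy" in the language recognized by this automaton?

No

Start in {s1}.
Read 'x': s1→{s2, s5}; now {s2, s5}.
Read 'x': s2→{s3}, s5→∅; now {s3}.
Read 'x': s3→{s3}; now {s3}.
Read 'y': s3→{s4, s7}; now {s4, s7}.
Read 'y': s4→{s5}, s7→{s3, s6}; now {s3, s5, s6}.
The final set {s3, s5, s6} contains no accepting state.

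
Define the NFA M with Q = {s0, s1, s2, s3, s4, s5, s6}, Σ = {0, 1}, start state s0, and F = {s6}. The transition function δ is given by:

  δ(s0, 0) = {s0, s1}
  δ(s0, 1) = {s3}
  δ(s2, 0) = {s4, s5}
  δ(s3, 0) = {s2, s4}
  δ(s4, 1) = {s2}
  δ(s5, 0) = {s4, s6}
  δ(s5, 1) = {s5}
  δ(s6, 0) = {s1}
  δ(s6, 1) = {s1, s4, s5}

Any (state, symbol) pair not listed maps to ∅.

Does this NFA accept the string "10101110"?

Start in {s0}.
Read '1': s0→{s3}; now {s3}.
Read '0': s3→{s2, s4}; now {s2, s4}.
Read '1': s2→∅, s4→{s2}; now {s2}.
Read '0': s2→{s4, s5}; now {s4, s5}.
Read '1': s4→{s2}, s5→{s5}; now {s2, s5}.
Read '1': s2→∅, s5→{s5}; now {s5}.
Read '1': s5→{s5}; now {s5}.
Read '0': s5→{s4, s6}; now {s4, s6}.
The final set {s4, s6} contains the accepting state s6.

Yes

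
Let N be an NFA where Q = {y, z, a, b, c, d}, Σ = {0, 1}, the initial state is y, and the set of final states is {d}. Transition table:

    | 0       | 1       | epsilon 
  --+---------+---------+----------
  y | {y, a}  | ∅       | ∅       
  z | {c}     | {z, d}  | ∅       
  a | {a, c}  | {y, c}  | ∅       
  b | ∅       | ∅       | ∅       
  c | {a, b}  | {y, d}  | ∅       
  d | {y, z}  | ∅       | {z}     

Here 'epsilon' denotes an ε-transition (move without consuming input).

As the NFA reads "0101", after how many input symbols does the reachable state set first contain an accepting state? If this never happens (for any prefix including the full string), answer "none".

Start in {y}.
Read '0': y→{y, a}; now {y, a}.
Read '1': y→∅, a→{y, c}; now {y, c}.
Read '0': y→{y, a}, c→{a, b}; now {y, a, b}.
Read '1': y→∅, a→{y, c}, b→∅; now {y, c}.
No reachable set along the way intersects F.

none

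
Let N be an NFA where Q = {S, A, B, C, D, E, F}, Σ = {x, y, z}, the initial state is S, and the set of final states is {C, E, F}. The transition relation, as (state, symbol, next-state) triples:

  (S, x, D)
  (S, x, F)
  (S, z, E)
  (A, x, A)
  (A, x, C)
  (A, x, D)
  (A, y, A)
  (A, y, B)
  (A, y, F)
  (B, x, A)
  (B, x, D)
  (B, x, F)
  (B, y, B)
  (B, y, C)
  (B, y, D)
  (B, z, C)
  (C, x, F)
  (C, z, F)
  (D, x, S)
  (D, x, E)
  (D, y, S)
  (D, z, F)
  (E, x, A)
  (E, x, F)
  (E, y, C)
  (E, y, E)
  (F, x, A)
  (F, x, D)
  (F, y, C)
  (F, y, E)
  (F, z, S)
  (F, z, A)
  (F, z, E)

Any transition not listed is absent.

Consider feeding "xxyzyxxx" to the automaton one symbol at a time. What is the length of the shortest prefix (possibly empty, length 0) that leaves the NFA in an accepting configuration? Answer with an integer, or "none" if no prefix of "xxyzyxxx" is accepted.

Start in {S}.
Read 'x': {S} → {D, F}.
None of the earlier sets intersect F, but {D, F} does.

1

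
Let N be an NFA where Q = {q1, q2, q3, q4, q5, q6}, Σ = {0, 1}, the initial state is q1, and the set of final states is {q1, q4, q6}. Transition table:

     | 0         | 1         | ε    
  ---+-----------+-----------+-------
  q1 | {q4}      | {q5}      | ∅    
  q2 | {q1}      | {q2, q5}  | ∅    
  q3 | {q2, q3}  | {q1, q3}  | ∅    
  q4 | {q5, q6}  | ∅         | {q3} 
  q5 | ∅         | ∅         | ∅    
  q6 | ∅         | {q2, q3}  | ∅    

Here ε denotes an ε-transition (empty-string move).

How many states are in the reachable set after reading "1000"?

0

Start in {q1}.
Read '1': q1→{q5}; now {q5}.
Read '0': q5→∅; now ∅.
The set is empty and remains empty for the remaining 2 symbols.
That set has 0 states.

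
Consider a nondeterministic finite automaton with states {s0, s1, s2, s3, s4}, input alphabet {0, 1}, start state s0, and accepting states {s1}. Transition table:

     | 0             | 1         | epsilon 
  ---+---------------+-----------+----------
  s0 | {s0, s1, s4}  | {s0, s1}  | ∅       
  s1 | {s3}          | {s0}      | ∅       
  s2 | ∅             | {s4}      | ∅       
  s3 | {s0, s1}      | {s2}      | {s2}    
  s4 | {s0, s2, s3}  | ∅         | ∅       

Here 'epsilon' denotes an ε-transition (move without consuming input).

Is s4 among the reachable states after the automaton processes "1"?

Start in {s0}.
Read '1': s0→{s0, s1}; now {s0, s1}.
State s4 is not in {s0, s1}.

No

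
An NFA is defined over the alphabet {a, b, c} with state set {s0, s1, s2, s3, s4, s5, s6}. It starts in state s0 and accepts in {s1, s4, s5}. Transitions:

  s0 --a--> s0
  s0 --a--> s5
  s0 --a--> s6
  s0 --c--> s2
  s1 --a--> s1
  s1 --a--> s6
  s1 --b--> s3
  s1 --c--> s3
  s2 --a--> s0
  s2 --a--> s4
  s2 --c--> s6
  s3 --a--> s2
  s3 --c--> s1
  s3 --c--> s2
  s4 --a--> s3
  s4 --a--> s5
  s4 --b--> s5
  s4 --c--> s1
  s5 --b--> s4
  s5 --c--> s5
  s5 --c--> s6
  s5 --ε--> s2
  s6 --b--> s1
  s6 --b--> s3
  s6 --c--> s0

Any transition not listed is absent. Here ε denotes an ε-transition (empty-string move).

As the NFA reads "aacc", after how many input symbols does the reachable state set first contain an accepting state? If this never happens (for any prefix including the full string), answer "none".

Start in {s0}.
Read 'a': s0→{s0, s5, s6}; union {s0, s5, s6}; ε-closure = {s0, s2, s5, s6}.
None of the earlier sets intersect F, but {s0, s2, s5, s6} does.

1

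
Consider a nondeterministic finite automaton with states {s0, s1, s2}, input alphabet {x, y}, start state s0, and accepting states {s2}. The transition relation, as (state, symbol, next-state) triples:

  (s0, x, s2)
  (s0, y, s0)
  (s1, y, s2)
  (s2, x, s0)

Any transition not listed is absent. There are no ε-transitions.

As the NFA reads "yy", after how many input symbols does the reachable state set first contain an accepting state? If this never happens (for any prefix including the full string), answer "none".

none

Start in {s0}.
Read 'y': s0→{s0}; now {s0}.
Read 'y': s0→{s0}; now {s0}.
No reachable set along the way intersects F.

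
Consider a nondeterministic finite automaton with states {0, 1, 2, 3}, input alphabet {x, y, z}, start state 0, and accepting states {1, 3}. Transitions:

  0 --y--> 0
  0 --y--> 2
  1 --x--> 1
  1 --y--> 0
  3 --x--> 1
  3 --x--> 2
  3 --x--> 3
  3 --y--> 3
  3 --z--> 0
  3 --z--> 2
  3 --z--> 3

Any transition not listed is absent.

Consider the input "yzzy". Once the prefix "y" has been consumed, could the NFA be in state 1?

Start in {0}.
Read 'y': 0→{0, 2}; now {0, 2}.
State 1 is not in {0, 2}.

No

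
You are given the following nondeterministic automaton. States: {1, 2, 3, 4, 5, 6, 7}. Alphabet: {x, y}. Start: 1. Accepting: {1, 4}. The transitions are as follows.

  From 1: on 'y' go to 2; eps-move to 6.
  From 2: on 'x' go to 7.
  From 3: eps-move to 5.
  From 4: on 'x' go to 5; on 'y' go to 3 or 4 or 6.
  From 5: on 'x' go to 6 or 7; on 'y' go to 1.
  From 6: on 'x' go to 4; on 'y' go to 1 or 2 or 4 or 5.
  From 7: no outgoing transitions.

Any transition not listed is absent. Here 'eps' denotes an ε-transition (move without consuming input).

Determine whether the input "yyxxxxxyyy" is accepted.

Yes

Start: ε-closure({1}) = {1, 6}.
Read 'y': {1, 6} → {1, 2, 4, 5, 6}.
Read 'y': {1, 2, 4, 5, 6} → {1, 2, 3, 4, 5, 6}.
Read 'x': {1, 2, 3, 4, 5, 6} → {4, 5, 6, 7}.
Read 'x': {4, 5, 6, 7} → {4, 5, 6, 7}.
Read 'x': {4, 5, 6, 7} → {4, 5, 6, 7}.
Read 'x': {4, 5, 6, 7} → {4, 5, 6, 7}.
Read 'x': {4, 5, 6, 7} → {4, 5, 6, 7}.
Read 'y': {4, 5, 6, 7} → {1, 2, 3, 4, 5, 6}.
Read 'y': {1, 2, 3, 4, 5, 6} → {1, 2, 3, 4, 5, 6}.
Read 'y': {1, 2, 3, 4, 5, 6} → {1, 2, 3, 4, 5, 6}.
The final set {1, 2, 3, 4, 5, 6} contains the accepting states 1, 4.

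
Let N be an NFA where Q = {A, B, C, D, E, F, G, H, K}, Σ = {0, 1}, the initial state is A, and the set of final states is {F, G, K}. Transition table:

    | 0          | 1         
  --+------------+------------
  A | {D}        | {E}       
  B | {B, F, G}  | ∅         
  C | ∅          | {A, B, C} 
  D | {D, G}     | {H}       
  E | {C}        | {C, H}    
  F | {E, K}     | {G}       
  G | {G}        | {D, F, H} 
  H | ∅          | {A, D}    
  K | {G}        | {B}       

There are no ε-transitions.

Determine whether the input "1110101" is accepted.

Yes

Start in {A}.
Read '1': A→{E}; now {E}.
Read '1': E→{C, H}; now {C, H}.
Read '1': C→{A, B, C}, H→{A, D}; now {A, B, C, D}.
Read '0': A→{D}, B→{B, F, G}, C→∅, D→{D, G}; now {B, D, F, G}.
Read '1': B→∅, D→{H}, F→{G}, G→{D, F, H}; now {D, F, G, H}.
Read '0': D→{D, G}, F→{E, K}, G→{G}, H→∅; now {D, E, G, K}.
Read '1': D→{H}, E→{C, H}, G→{D, F, H}, K→{B}; now {B, C, D, F, H}.
The final set {B, C, D, F, H} contains the accepting state F.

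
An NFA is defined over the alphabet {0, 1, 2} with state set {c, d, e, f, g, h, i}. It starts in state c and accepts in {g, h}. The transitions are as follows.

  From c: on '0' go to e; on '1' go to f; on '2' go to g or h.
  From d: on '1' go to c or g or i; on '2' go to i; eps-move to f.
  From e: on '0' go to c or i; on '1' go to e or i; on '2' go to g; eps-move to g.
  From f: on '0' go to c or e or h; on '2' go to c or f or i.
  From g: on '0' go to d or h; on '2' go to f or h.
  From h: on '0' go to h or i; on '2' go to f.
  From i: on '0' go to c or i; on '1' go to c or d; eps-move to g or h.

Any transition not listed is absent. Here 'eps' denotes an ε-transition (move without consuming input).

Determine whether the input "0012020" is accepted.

Start in {c}.
Read '0': c→{e}; union {e}; ε-closure = {e, g}.
Read '0': e→{c, i}, g→{d, h}; union {c, d, h, i}; ε-closure = {c, d, f, g, h, i}.
Read '1': c→{f}, d→{c, g, i}, f→∅, g→∅, h→∅, i→{c, d}; union {c, d, f, g, i}; ε-closure = {c, d, f, g, h, i}.
Read '2': c→{g, h}, d→{i}, f→{c, f, i}, g→{f, h}, h→{f}, i→∅; now {c, f, g, h, i}.
Read '0': c→{e}, f→{c, e, h}, g→{d, h}, h→{h, i}, i→{c, i}; union {c, d, e, h, i}; ε-closure = {c, d, e, f, g, h, i}.
Read '2': c→{g, h}, d→{i}, e→{g}, f→{c, f, i}, g→{f, h}, h→{f}, i→∅; now {c, f, g, h, i}.
Read '0': c→{e}, f→{c, e, h}, g→{d, h}, h→{h, i}, i→{c, i}; union {c, d, e, h, i}; ε-closure = {c, d, e, f, g, h, i}.
The final set {c, d, e, f, g, h, i} contains the accepting states g, h.

Yes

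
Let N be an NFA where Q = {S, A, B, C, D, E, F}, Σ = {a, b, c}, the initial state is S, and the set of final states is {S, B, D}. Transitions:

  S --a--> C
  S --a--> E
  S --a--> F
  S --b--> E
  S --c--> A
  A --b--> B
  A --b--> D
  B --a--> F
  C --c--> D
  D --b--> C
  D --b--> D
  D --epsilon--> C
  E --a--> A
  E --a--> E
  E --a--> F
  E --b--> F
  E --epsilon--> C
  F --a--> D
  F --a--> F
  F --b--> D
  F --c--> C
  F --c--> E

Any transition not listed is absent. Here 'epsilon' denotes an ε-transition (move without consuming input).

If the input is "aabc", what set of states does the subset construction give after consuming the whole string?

Start in {S}.
Read 'a': S→{C, E, F}; now {C, E, F}.
Read 'a': C→∅, E→{A, E, F}, F→{D, F}; union {A, D, E, F}; ε-closure = {A, C, D, E, F}.
Read 'b': A→{B, D}, C→∅, D→{C, D}, E→{F}, F→{D}; now {B, C, D, F}.
Read 'c': B→∅, C→{D}, D→∅, F→{C, E}; now {C, D, E}.

{C, D, E}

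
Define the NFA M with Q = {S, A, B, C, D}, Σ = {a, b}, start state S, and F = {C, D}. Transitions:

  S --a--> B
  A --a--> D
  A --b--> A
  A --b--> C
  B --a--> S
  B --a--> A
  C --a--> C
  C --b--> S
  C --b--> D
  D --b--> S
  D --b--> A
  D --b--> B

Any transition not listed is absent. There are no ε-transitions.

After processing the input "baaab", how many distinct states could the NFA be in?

0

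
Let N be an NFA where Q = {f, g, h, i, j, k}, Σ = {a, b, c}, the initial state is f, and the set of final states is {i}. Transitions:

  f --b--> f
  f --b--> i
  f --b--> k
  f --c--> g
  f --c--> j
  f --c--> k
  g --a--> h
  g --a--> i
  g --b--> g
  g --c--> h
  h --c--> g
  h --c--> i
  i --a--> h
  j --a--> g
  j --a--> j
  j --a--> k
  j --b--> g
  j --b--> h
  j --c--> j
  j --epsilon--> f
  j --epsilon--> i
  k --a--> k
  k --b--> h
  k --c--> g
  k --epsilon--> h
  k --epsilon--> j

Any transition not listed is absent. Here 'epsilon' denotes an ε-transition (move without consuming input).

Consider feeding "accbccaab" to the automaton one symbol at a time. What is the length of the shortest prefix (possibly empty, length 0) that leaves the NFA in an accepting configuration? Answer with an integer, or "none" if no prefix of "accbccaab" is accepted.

Start in {f}.
Read 'a': {f} → ∅.
The set is empty and remains empty for the remaining 8 symbols.
No reachable set along the way intersects F.

none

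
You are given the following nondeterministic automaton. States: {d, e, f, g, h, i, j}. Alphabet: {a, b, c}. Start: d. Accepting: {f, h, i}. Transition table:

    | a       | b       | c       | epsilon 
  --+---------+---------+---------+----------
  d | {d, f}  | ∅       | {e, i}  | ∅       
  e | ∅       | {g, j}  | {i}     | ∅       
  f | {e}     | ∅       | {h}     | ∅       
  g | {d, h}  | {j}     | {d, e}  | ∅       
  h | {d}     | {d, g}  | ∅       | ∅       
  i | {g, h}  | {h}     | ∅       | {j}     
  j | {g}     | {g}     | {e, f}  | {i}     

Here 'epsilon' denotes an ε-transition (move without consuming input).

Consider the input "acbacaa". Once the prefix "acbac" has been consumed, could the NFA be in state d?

Start in {d}.
Read 'a': {d} → {d, f}.
Read 'c': {d, f} → {e, h, i, j}.
Read 'b': {e, h, i, j} → {d, g, h, i, j}.
Read 'a': {d, g, h, i, j} → {d, f, g, h}.
Read 'c': {d, f, g, h} → {d, e, h, i, j}.
State d is in {d, e, h, i, j}.

Yes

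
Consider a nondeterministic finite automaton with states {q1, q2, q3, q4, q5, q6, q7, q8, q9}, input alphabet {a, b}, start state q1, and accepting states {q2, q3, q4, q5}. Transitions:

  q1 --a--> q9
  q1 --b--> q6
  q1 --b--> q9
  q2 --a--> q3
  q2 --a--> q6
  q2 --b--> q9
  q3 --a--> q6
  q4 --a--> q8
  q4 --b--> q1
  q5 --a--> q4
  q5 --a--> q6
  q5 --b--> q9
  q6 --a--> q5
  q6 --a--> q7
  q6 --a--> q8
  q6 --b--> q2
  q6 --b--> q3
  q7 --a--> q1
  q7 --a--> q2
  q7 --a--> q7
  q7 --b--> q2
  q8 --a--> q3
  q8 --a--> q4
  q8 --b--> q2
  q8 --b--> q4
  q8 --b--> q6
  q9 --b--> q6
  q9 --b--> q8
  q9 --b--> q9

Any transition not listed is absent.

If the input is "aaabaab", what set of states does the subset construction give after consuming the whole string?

Start in {q1}.
Read 'a': {q1} → {q9}.
Read 'a': {q9} → ∅.
The set is empty and remains empty for the remaining 5 symbols.

∅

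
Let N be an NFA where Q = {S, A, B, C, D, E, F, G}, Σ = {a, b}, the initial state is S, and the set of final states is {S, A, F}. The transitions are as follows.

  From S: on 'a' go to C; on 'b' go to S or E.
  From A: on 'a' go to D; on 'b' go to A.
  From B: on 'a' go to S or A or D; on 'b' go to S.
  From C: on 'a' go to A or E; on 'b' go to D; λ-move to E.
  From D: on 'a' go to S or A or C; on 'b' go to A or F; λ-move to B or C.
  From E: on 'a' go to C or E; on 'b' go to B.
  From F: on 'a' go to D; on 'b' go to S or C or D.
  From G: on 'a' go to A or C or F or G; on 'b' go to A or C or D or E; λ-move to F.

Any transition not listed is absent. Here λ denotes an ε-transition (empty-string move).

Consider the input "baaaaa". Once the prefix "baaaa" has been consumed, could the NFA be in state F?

No

Start in {S}.
Read 'b': {S} → {S, E}.
Read 'a': {S, E} → {C, E}.
Read 'a': {C, E} → {A, C, E}.
Read 'a': {A, C, E} → {A, B, C, D, E}.
Read 'a': {A, B, C, D, E} → {S, A, B, C, D, E}.
State F is not in {S, A, B, C, D, E}.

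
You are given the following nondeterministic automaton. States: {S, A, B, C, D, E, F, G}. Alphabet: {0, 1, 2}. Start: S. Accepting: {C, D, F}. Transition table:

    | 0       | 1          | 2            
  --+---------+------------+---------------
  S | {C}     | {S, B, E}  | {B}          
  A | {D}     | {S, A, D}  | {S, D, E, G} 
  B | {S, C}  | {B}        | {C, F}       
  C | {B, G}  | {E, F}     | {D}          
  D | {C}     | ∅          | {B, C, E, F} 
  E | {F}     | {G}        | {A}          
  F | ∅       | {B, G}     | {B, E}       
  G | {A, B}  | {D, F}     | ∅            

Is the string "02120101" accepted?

No

Start in {S}.
Read '0': {S} → {C}.
Read '2': {C} → {D}.
Read '1': {D} → ∅.
The set is empty and remains empty for the remaining 5 symbols.
The final set ∅ contains no accepting state.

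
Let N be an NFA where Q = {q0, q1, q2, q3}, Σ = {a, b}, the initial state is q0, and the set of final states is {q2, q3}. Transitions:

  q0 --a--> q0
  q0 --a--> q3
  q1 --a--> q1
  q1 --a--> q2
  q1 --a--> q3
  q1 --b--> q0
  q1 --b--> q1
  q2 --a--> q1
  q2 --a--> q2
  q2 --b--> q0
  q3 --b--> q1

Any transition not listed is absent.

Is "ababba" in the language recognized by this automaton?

Start in {q0}.
Read 'a': {q0} → {q0, q3}.
Read 'b': {q0, q3} → {q1}.
Read 'a': {q1} → {q1, q2, q3}.
Read 'b': {q1, q2, q3} → {q0, q1}.
Read 'b': {q0, q1} → {q0, q1}.
Read 'a': {q0, q1} → {q0, q1, q2, q3}.
The final set {q0, q1, q2, q3} contains the accepting states q2, q3.

Yes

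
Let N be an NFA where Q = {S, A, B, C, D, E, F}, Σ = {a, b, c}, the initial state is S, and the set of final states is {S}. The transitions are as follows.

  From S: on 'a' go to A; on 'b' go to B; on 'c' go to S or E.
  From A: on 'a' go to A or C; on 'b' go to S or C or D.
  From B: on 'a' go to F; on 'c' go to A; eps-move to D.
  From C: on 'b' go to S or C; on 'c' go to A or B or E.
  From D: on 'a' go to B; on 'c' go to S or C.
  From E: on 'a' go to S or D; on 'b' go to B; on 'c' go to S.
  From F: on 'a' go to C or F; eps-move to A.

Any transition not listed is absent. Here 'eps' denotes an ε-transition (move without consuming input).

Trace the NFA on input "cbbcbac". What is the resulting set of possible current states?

∅

Start in {S}.
Read 'c': S→{S, E}; now {S, E}.
Read 'b': S→{B}, E→{B}; union {B}; ε-closure = {B, D}.
Read 'b': B→∅, D→∅; now ∅.
The set is empty and remains empty for the remaining 4 symbols.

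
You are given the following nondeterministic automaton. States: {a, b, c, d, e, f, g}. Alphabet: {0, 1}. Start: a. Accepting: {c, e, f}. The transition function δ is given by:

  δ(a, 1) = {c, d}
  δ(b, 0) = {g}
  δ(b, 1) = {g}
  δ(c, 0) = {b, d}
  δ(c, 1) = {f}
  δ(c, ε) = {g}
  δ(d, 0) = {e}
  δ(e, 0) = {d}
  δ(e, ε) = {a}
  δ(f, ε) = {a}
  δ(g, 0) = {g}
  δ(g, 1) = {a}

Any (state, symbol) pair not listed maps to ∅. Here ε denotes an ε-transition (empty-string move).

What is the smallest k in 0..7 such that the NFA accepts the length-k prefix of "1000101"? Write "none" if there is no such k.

Start in {a}.
Read '1': {a} → {c, d, g}.
None of the earlier sets intersect F, but {c, d, g} does.

1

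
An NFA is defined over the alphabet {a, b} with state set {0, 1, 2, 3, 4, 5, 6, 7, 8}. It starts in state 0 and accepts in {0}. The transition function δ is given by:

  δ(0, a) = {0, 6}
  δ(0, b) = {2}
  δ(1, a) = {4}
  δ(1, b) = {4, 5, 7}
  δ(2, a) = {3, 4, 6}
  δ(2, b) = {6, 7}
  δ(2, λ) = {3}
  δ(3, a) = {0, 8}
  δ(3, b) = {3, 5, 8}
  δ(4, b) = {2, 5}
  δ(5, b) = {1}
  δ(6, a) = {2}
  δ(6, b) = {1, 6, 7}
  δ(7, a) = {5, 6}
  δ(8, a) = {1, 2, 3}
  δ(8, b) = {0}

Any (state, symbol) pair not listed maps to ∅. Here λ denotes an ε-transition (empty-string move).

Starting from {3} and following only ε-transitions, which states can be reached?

{3}

Begin with {3}.
No ε-moves leave this set, so the closure equals the set itself.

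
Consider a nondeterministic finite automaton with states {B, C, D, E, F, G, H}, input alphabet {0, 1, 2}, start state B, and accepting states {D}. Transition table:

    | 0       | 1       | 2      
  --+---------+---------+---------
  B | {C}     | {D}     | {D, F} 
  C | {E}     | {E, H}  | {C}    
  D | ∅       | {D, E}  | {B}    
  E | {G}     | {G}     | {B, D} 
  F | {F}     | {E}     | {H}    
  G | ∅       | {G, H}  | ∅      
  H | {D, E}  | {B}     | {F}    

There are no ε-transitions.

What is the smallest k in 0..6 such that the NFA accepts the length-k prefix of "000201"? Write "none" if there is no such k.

none

Start in {B}.
Read '0': {B} → {C}.
Read '0': {C} → {E}.
Read '0': {E} → {G}.
Read '2': {G} → ∅.
The set is empty and remains empty for the remaining 2 symbols.
No reachable set along the way intersects F.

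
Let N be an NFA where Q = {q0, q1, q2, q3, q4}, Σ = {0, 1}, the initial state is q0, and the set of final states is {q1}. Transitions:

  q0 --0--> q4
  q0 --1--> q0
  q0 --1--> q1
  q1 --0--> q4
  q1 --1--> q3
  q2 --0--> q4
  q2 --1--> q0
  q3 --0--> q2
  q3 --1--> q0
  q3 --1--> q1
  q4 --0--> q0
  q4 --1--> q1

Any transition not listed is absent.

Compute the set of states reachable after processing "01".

{q1}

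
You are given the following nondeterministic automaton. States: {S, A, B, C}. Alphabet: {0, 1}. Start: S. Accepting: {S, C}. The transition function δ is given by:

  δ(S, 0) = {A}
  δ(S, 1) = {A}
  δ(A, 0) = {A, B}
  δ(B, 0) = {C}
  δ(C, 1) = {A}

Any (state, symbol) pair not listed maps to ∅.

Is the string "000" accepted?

Start in {S}.
Read '0': S→{A}; now {A}.
Read '0': A→{A, B}; now {A, B}.
Read '0': A→{A, B}, B→{C}; now {A, B, C}.
The final set {A, B, C} contains the accepting state C.

Yes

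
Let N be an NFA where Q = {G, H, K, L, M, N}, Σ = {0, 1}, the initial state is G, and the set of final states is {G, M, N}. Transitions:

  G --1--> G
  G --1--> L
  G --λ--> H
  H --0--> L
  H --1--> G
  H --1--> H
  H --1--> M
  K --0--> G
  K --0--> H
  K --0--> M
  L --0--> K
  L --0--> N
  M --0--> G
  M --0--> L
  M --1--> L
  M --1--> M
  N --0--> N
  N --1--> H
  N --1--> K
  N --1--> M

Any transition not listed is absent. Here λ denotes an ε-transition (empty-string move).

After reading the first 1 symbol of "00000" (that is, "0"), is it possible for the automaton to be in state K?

Start: ε-closure({G}) = {G, H}.
Read '0': G→∅, H→{L}; now {L}.
State K is not in {L}.

No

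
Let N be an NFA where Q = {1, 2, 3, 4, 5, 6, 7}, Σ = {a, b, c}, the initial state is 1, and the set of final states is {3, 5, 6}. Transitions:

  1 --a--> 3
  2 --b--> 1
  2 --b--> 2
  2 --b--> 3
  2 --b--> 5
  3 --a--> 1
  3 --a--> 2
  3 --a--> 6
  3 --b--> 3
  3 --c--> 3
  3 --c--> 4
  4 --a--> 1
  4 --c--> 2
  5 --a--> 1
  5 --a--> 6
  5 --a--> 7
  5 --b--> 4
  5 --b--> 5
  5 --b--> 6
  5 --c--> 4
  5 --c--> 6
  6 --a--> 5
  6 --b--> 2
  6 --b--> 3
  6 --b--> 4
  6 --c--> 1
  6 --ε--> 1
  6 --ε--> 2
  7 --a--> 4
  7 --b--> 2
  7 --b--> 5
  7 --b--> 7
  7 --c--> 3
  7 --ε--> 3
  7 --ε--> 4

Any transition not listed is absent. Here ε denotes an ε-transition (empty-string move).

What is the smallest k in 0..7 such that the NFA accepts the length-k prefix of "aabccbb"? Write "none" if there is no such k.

Start in {1}.
Read 'a': 1→{3}; now {3}.
None of the earlier sets intersect F, but {3} does.

1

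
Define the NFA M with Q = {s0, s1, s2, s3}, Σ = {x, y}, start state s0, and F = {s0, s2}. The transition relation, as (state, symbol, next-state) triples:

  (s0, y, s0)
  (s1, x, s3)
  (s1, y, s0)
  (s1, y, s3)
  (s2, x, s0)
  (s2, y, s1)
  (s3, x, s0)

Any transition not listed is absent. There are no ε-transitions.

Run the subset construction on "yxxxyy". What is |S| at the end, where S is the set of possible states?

Start in {s0}.
Read 'y': {s0} → {s0}.
Read 'x': {s0} → ∅.
The set is empty and remains empty for the remaining 4 symbols.
That set has 0 states.

0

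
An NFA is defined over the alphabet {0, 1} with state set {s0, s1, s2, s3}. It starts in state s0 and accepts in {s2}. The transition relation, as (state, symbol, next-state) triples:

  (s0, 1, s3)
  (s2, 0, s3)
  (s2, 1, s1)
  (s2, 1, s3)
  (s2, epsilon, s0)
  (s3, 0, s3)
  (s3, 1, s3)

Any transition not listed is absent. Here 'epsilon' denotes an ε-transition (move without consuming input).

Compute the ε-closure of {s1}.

Begin with {s1}.
No ε-moves leave this set, so the closure equals the set itself.

{s1}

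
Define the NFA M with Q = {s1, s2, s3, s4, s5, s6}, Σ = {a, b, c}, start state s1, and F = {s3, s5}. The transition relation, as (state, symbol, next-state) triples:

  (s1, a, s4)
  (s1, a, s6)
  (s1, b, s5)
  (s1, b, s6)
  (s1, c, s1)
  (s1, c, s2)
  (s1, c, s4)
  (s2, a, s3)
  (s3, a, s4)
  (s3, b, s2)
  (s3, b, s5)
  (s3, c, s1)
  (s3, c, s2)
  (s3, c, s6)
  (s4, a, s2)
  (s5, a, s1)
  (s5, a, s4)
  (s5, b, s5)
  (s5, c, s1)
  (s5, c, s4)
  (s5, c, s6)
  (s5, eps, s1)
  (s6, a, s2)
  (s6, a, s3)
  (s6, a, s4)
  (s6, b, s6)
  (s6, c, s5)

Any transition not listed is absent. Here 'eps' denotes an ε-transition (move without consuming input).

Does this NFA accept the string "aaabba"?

Yes

Start in {s1}.
Read 'a': s1→{s4, s6}; now {s4, s6}.
Read 'a': s4→{s2}, s6→{s2, s3, s4}; now {s2, s3, s4}.
Read 'a': s2→{s3}, s3→{s4}, s4→{s2}; now {s2, s3, s4}.
Read 'b': s2→∅, s3→{s2, s5}, s4→∅; union {s2, s5}; ε-closure = {s1, s2, s5}.
Read 'b': s1→{s5, s6}, s2→∅, s5→{s5}; union {s5, s6}; ε-closure = {s1, s5, s6}.
Read 'a': s1→{s4, s6}, s5→{s1, s4}, s6→{s2, s3, s4}; now {s1, s2, s3, s4, s6}.
The final set {s1, s2, s3, s4, s6} contains the accepting state s3.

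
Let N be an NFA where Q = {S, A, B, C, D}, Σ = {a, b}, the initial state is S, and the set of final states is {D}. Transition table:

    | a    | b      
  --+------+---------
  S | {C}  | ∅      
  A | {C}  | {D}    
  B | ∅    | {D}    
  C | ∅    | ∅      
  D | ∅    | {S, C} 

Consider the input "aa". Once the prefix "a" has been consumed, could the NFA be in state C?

Yes

Start in {S}.
Read 'a': {S} → {C}.
State C is in {C}.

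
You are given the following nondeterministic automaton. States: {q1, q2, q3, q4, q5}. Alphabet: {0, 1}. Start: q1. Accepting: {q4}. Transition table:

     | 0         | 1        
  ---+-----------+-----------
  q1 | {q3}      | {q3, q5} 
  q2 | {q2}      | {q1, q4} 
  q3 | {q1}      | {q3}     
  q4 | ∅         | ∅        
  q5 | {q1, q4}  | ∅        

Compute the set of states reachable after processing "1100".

{q3}

Start in {q1}.
Read '1': {q1} → {q3, q5}.
Read '1': {q3, q5} → {q3}.
Read '0': {q3} → {q1}.
Read '0': {q1} → {q3}.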